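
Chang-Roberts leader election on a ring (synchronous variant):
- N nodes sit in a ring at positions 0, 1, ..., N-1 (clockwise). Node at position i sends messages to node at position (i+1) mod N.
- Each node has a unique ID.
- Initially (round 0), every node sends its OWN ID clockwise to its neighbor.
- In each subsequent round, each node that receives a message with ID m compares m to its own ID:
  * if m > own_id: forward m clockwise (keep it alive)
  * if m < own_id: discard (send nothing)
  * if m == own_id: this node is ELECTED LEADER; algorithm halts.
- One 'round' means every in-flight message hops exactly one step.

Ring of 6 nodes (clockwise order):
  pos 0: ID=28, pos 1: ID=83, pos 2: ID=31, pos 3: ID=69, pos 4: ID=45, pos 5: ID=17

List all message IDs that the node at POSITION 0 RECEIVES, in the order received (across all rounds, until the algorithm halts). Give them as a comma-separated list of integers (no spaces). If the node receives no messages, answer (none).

Answer: 17,45,69,83

Derivation:
Round 1: pos1(id83) recv 28: drop; pos2(id31) recv 83: fwd; pos3(id69) recv 31: drop; pos4(id45) recv 69: fwd; pos5(id17) recv 45: fwd; pos0(id28) recv 17: drop
Round 2: pos3(id69) recv 83: fwd; pos5(id17) recv 69: fwd; pos0(id28) recv 45: fwd
Round 3: pos4(id45) recv 83: fwd; pos0(id28) recv 69: fwd; pos1(id83) recv 45: drop
Round 4: pos5(id17) recv 83: fwd; pos1(id83) recv 69: drop
Round 5: pos0(id28) recv 83: fwd
Round 6: pos1(id83) recv 83: ELECTED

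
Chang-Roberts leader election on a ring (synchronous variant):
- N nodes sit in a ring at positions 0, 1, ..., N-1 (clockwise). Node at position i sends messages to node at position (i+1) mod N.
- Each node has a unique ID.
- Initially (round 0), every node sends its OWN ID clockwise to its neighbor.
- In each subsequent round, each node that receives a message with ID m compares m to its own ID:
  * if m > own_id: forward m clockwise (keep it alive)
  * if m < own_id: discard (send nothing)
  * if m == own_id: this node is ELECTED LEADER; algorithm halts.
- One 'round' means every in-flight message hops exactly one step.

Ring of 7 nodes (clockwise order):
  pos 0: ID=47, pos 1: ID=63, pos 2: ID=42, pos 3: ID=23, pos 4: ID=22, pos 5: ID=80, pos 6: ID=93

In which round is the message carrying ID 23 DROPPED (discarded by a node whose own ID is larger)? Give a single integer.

Round 1: pos1(id63) recv 47: drop; pos2(id42) recv 63: fwd; pos3(id23) recv 42: fwd; pos4(id22) recv 23: fwd; pos5(id80) recv 22: drop; pos6(id93) recv 80: drop; pos0(id47) recv 93: fwd
Round 2: pos3(id23) recv 63: fwd; pos4(id22) recv 42: fwd; pos5(id80) recv 23: drop; pos1(id63) recv 93: fwd
Round 3: pos4(id22) recv 63: fwd; pos5(id80) recv 42: drop; pos2(id42) recv 93: fwd
Round 4: pos5(id80) recv 63: drop; pos3(id23) recv 93: fwd
Round 5: pos4(id22) recv 93: fwd
Round 6: pos5(id80) recv 93: fwd
Round 7: pos6(id93) recv 93: ELECTED
Message ID 23 originates at pos 3; dropped at pos 5 in round 2

Answer: 2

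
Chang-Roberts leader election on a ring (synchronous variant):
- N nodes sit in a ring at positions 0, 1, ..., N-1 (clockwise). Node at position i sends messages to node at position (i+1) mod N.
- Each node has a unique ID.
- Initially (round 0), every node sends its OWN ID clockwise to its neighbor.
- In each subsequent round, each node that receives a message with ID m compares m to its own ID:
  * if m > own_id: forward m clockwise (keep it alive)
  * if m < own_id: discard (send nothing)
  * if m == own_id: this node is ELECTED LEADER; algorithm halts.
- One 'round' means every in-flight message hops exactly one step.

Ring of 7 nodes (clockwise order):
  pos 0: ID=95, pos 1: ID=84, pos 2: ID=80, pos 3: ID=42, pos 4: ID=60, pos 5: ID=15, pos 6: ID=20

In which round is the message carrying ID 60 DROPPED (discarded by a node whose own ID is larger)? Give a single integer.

Answer: 3

Derivation:
Round 1: pos1(id84) recv 95: fwd; pos2(id80) recv 84: fwd; pos3(id42) recv 80: fwd; pos4(id60) recv 42: drop; pos5(id15) recv 60: fwd; pos6(id20) recv 15: drop; pos0(id95) recv 20: drop
Round 2: pos2(id80) recv 95: fwd; pos3(id42) recv 84: fwd; pos4(id60) recv 80: fwd; pos6(id20) recv 60: fwd
Round 3: pos3(id42) recv 95: fwd; pos4(id60) recv 84: fwd; pos5(id15) recv 80: fwd; pos0(id95) recv 60: drop
Round 4: pos4(id60) recv 95: fwd; pos5(id15) recv 84: fwd; pos6(id20) recv 80: fwd
Round 5: pos5(id15) recv 95: fwd; pos6(id20) recv 84: fwd; pos0(id95) recv 80: drop
Round 6: pos6(id20) recv 95: fwd; pos0(id95) recv 84: drop
Round 7: pos0(id95) recv 95: ELECTED
Message ID 60 originates at pos 4; dropped at pos 0 in round 3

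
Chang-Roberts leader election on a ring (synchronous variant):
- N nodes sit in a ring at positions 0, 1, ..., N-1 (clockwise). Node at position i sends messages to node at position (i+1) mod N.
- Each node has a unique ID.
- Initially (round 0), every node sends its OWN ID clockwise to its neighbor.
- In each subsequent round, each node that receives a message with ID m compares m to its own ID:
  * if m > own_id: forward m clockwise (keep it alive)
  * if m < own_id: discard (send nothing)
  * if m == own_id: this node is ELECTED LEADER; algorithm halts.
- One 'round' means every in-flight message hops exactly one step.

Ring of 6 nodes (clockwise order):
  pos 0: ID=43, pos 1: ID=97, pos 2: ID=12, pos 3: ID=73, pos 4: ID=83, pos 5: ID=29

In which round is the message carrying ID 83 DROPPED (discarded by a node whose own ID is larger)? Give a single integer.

Round 1: pos1(id97) recv 43: drop; pos2(id12) recv 97: fwd; pos3(id73) recv 12: drop; pos4(id83) recv 73: drop; pos5(id29) recv 83: fwd; pos0(id43) recv 29: drop
Round 2: pos3(id73) recv 97: fwd; pos0(id43) recv 83: fwd
Round 3: pos4(id83) recv 97: fwd; pos1(id97) recv 83: drop
Round 4: pos5(id29) recv 97: fwd
Round 5: pos0(id43) recv 97: fwd
Round 6: pos1(id97) recv 97: ELECTED
Message ID 83 originates at pos 4; dropped at pos 1 in round 3

Answer: 3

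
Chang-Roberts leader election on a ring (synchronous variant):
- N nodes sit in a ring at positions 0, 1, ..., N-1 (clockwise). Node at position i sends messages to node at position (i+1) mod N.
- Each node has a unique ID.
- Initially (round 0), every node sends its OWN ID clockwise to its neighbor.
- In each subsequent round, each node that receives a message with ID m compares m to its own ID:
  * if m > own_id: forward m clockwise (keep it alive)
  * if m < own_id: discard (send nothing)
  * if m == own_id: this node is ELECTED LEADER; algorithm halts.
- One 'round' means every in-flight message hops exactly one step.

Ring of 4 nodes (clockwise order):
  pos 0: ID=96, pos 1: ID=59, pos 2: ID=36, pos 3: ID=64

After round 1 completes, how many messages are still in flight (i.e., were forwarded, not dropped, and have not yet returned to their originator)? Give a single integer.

Round 1: pos1(id59) recv 96: fwd; pos2(id36) recv 59: fwd; pos3(id64) recv 36: drop; pos0(id96) recv 64: drop
After round 1: 2 messages still in flight

Answer: 2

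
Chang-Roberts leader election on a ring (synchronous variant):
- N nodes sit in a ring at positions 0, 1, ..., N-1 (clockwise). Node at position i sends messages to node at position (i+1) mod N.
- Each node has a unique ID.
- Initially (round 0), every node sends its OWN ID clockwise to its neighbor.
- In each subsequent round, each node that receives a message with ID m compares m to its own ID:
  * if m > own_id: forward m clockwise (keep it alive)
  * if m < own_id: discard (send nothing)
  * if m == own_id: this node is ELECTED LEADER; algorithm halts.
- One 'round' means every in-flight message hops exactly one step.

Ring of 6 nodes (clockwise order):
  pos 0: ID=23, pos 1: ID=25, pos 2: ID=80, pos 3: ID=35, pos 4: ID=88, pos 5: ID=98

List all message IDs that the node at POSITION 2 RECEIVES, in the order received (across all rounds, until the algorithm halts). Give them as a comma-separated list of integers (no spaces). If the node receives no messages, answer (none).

Answer: 25,98

Derivation:
Round 1: pos1(id25) recv 23: drop; pos2(id80) recv 25: drop; pos3(id35) recv 80: fwd; pos4(id88) recv 35: drop; pos5(id98) recv 88: drop; pos0(id23) recv 98: fwd
Round 2: pos4(id88) recv 80: drop; pos1(id25) recv 98: fwd
Round 3: pos2(id80) recv 98: fwd
Round 4: pos3(id35) recv 98: fwd
Round 5: pos4(id88) recv 98: fwd
Round 6: pos5(id98) recv 98: ELECTED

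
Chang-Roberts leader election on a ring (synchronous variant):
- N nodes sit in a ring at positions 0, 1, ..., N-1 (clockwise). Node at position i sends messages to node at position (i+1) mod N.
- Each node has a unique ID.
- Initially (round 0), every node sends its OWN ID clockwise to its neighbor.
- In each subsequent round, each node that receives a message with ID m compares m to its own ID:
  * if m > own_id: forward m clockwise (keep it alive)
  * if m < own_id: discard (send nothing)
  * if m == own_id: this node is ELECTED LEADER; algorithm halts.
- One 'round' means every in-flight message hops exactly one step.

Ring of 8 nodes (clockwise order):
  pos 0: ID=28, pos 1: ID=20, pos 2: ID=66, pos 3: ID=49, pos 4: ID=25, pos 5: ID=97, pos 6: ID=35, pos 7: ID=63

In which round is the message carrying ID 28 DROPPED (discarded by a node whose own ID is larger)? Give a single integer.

Answer: 2

Derivation:
Round 1: pos1(id20) recv 28: fwd; pos2(id66) recv 20: drop; pos3(id49) recv 66: fwd; pos4(id25) recv 49: fwd; pos5(id97) recv 25: drop; pos6(id35) recv 97: fwd; pos7(id63) recv 35: drop; pos0(id28) recv 63: fwd
Round 2: pos2(id66) recv 28: drop; pos4(id25) recv 66: fwd; pos5(id97) recv 49: drop; pos7(id63) recv 97: fwd; pos1(id20) recv 63: fwd
Round 3: pos5(id97) recv 66: drop; pos0(id28) recv 97: fwd; pos2(id66) recv 63: drop
Round 4: pos1(id20) recv 97: fwd
Round 5: pos2(id66) recv 97: fwd
Round 6: pos3(id49) recv 97: fwd
Round 7: pos4(id25) recv 97: fwd
Round 8: pos5(id97) recv 97: ELECTED
Message ID 28 originates at pos 0; dropped at pos 2 in round 2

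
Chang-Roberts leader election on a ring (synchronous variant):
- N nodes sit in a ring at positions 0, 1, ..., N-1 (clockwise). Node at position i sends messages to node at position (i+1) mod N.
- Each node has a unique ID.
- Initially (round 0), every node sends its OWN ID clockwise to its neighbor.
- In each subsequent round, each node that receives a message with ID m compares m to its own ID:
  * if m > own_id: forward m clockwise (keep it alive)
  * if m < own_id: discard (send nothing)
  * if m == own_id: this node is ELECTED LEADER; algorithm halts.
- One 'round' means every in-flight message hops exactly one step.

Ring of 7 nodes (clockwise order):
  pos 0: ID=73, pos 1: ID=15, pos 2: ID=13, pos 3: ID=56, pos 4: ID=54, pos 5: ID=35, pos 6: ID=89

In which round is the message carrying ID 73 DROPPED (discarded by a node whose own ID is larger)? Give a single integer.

Round 1: pos1(id15) recv 73: fwd; pos2(id13) recv 15: fwd; pos3(id56) recv 13: drop; pos4(id54) recv 56: fwd; pos5(id35) recv 54: fwd; pos6(id89) recv 35: drop; pos0(id73) recv 89: fwd
Round 2: pos2(id13) recv 73: fwd; pos3(id56) recv 15: drop; pos5(id35) recv 56: fwd; pos6(id89) recv 54: drop; pos1(id15) recv 89: fwd
Round 3: pos3(id56) recv 73: fwd; pos6(id89) recv 56: drop; pos2(id13) recv 89: fwd
Round 4: pos4(id54) recv 73: fwd; pos3(id56) recv 89: fwd
Round 5: pos5(id35) recv 73: fwd; pos4(id54) recv 89: fwd
Round 6: pos6(id89) recv 73: drop; pos5(id35) recv 89: fwd
Round 7: pos6(id89) recv 89: ELECTED
Message ID 73 originates at pos 0; dropped at pos 6 in round 6

Answer: 6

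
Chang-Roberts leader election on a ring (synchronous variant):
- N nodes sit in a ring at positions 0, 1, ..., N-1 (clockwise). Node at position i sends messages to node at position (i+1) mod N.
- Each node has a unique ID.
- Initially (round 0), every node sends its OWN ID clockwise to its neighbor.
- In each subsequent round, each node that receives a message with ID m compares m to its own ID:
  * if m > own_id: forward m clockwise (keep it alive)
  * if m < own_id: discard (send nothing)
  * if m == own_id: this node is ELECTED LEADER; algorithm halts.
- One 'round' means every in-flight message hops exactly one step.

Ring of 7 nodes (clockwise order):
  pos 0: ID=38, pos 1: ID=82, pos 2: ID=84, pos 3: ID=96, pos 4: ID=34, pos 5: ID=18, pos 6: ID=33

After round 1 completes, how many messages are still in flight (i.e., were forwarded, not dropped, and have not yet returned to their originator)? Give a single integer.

Round 1: pos1(id82) recv 38: drop; pos2(id84) recv 82: drop; pos3(id96) recv 84: drop; pos4(id34) recv 96: fwd; pos5(id18) recv 34: fwd; pos6(id33) recv 18: drop; pos0(id38) recv 33: drop
After round 1: 2 messages still in flight

Answer: 2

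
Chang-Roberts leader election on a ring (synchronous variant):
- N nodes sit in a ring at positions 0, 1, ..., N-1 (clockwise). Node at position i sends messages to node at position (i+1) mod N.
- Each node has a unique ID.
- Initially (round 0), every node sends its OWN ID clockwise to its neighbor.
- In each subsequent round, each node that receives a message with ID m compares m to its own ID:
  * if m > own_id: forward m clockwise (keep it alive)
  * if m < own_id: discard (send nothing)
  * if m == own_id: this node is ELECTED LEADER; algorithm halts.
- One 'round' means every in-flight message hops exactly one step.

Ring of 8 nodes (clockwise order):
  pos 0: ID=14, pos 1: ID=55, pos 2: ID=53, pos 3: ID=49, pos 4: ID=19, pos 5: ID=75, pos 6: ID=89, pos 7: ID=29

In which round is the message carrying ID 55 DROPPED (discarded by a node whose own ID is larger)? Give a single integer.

Round 1: pos1(id55) recv 14: drop; pos2(id53) recv 55: fwd; pos3(id49) recv 53: fwd; pos4(id19) recv 49: fwd; pos5(id75) recv 19: drop; pos6(id89) recv 75: drop; pos7(id29) recv 89: fwd; pos0(id14) recv 29: fwd
Round 2: pos3(id49) recv 55: fwd; pos4(id19) recv 53: fwd; pos5(id75) recv 49: drop; pos0(id14) recv 89: fwd; pos1(id55) recv 29: drop
Round 3: pos4(id19) recv 55: fwd; pos5(id75) recv 53: drop; pos1(id55) recv 89: fwd
Round 4: pos5(id75) recv 55: drop; pos2(id53) recv 89: fwd
Round 5: pos3(id49) recv 89: fwd
Round 6: pos4(id19) recv 89: fwd
Round 7: pos5(id75) recv 89: fwd
Round 8: pos6(id89) recv 89: ELECTED
Message ID 55 originates at pos 1; dropped at pos 5 in round 4

Answer: 4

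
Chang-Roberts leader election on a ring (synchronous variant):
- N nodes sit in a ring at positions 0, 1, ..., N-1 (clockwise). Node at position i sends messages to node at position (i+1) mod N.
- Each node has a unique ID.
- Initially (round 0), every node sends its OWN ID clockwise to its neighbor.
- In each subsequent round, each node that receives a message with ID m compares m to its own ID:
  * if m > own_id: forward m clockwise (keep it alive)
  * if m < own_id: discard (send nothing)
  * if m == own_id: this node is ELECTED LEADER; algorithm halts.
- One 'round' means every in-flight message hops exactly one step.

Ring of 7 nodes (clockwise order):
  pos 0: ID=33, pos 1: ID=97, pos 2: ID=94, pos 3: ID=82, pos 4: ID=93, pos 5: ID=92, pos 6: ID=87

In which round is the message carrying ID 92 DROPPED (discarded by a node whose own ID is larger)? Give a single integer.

Answer: 3

Derivation:
Round 1: pos1(id97) recv 33: drop; pos2(id94) recv 97: fwd; pos3(id82) recv 94: fwd; pos4(id93) recv 82: drop; pos5(id92) recv 93: fwd; pos6(id87) recv 92: fwd; pos0(id33) recv 87: fwd
Round 2: pos3(id82) recv 97: fwd; pos4(id93) recv 94: fwd; pos6(id87) recv 93: fwd; pos0(id33) recv 92: fwd; pos1(id97) recv 87: drop
Round 3: pos4(id93) recv 97: fwd; pos5(id92) recv 94: fwd; pos0(id33) recv 93: fwd; pos1(id97) recv 92: drop
Round 4: pos5(id92) recv 97: fwd; pos6(id87) recv 94: fwd; pos1(id97) recv 93: drop
Round 5: pos6(id87) recv 97: fwd; pos0(id33) recv 94: fwd
Round 6: pos0(id33) recv 97: fwd; pos1(id97) recv 94: drop
Round 7: pos1(id97) recv 97: ELECTED
Message ID 92 originates at pos 5; dropped at pos 1 in round 3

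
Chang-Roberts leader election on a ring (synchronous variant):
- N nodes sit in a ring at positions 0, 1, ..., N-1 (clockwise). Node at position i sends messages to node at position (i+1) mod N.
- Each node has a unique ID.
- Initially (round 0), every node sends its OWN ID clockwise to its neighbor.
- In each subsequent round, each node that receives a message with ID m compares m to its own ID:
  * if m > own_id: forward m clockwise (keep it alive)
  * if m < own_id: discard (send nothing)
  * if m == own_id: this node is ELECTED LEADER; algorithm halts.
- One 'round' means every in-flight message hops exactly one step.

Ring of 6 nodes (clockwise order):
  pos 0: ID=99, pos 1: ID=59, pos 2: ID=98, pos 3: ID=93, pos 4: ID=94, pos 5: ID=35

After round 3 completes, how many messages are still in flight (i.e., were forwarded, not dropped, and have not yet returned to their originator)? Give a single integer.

Answer: 2

Derivation:
Round 1: pos1(id59) recv 99: fwd; pos2(id98) recv 59: drop; pos3(id93) recv 98: fwd; pos4(id94) recv 93: drop; pos5(id35) recv 94: fwd; pos0(id99) recv 35: drop
Round 2: pos2(id98) recv 99: fwd; pos4(id94) recv 98: fwd; pos0(id99) recv 94: drop
Round 3: pos3(id93) recv 99: fwd; pos5(id35) recv 98: fwd
After round 3: 2 messages still in flight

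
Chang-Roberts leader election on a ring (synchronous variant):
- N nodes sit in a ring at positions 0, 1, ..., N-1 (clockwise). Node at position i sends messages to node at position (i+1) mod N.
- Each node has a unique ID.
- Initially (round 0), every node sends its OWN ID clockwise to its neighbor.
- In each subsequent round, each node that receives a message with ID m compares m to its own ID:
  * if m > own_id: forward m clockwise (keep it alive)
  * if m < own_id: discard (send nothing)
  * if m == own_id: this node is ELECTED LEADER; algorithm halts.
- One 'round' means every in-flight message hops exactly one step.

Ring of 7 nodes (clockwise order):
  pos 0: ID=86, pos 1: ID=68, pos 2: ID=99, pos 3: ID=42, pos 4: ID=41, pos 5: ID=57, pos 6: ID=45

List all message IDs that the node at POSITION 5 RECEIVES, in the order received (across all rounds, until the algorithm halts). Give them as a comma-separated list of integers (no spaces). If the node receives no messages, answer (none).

Round 1: pos1(id68) recv 86: fwd; pos2(id99) recv 68: drop; pos3(id42) recv 99: fwd; pos4(id41) recv 42: fwd; pos5(id57) recv 41: drop; pos6(id45) recv 57: fwd; pos0(id86) recv 45: drop
Round 2: pos2(id99) recv 86: drop; pos4(id41) recv 99: fwd; pos5(id57) recv 42: drop; pos0(id86) recv 57: drop
Round 3: pos5(id57) recv 99: fwd
Round 4: pos6(id45) recv 99: fwd
Round 5: pos0(id86) recv 99: fwd
Round 6: pos1(id68) recv 99: fwd
Round 7: pos2(id99) recv 99: ELECTED

Answer: 41,42,99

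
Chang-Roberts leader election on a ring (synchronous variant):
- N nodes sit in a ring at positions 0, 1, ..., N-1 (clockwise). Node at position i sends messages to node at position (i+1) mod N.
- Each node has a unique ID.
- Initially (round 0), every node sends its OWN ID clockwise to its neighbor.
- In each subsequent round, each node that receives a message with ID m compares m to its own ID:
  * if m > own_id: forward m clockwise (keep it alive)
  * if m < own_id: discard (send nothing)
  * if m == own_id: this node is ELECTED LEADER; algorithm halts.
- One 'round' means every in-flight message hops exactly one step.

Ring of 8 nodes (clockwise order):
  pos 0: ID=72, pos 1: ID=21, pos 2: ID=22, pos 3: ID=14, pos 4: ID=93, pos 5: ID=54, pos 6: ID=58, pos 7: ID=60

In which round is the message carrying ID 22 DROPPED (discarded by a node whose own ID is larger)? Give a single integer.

Round 1: pos1(id21) recv 72: fwd; pos2(id22) recv 21: drop; pos3(id14) recv 22: fwd; pos4(id93) recv 14: drop; pos5(id54) recv 93: fwd; pos6(id58) recv 54: drop; pos7(id60) recv 58: drop; pos0(id72) recv 60: drop
Round 2: pos2(id22) recv 72: fwd; pos4(id93) recv 22: drop; pos6(id58) recv 93: fwd
Round 3: pos3(id14) recv 72: fwd; pos7(id60) recv 93: fwd
Round 4: pos4(id93) recv 72: drop; pos0(id72) recv 93: fwd
Round 5: pos1(id21) recv 93: fwd
Round 6: pos2(id22) recv 93: fwd
Round 7: pos3(id14) recv 93: fwd
Round 8: pos4(id93) recv 93: ELECTED
Message ID 22 originates at pos 2; dropped at pos 4 in round 2

Answer: 2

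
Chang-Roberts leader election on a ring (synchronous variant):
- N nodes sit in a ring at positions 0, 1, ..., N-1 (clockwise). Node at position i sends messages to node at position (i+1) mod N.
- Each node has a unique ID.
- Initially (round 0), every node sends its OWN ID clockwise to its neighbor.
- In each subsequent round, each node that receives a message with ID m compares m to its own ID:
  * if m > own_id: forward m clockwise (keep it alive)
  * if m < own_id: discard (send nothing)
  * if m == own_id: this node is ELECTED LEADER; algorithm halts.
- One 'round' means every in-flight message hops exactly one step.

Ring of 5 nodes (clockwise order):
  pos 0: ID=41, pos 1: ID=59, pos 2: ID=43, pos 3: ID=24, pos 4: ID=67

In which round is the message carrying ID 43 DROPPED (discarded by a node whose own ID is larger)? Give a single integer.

Answer: 2

Derivation:
Round 1: pos1(id59) recv 41: drop; pos2(id43) recv 59: fwd; pos3(id24) recv 43: fwd; pos4(id67) recv 24: drop; pos0(id41) recv 67: fwd
Round 2: pos3(id24) recv 59: fwd; pos4(id67) recv 43: drop; pos1(id59) recv 67: fwd
Round 3: pos4(id67) recv 59: drop; pos2(id43) recv 67: fwd
Round 4: pos3(id24) recv 67: fwd
Round 5: pos4(id67) recv 67: ELECTED
Message ID 43 originates at pos 2; dropped at pos 4 in round 2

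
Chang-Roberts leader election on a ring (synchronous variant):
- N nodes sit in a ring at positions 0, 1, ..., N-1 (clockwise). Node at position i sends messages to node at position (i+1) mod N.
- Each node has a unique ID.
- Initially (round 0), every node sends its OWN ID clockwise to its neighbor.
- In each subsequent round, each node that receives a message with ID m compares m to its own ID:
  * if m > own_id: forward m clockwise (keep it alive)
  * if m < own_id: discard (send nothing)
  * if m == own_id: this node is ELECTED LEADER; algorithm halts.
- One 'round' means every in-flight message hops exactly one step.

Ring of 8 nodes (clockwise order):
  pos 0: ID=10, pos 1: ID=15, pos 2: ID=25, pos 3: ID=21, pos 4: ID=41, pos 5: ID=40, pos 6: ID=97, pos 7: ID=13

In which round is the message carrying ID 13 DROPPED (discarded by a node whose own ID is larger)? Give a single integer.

Answer: 2

Derivation:
Round 1: pos1(id15) recv 10: drop; pos2(id25) recv 15: drop; pos3(id21) recv 25: fwd; pos4(id41) recv 21: drop; pos5(id40) recv 41: fwd; pos6(id97) recv 40: drop; pos7(id13) recv 97: fwd; pos0(id10) recv 13: fwd
Round 2: pos4(id41) recv 25: drop; pos6(id97) recv 41: drop; pos0(id10) recv 97: fwd; pos1(id15) recv 13: drop
Round 3: pos1(id15) recv 97: fwd
Round 4: pos2(id25) recv 97: fwd
Round 5: pos3(id21) recv 97: fwd
Round 6: pos4(id41) recv 97: fwd
Round 7: pos5(id40) recv 97: fwd
Round 8: pos6(id97) recv 97: ELECTED
Message ID 13 originates at pos 7; dropped at pos 1 in round 2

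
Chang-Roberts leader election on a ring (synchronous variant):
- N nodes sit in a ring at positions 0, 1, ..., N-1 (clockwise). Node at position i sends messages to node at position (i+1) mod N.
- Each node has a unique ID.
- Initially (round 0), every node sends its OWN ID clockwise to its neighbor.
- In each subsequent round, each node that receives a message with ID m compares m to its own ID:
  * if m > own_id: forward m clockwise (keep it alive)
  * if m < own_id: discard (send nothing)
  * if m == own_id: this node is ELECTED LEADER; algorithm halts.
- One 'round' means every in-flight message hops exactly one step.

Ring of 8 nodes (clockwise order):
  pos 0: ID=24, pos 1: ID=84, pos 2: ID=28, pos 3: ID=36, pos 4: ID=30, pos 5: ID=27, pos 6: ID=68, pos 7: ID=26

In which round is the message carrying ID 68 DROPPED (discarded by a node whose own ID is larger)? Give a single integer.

Round 1: pos1(id84) recv 24: drop; pos2(id28) recv 84: fwd; pos3(id36) recv 28: drop; pos4(id30) recv 36: fwd; pos5(id27) recv 30: fwd; pos6(id68) recv 27: drop; pos7(id26) recv 68: fwd; pos0(id24) recv 26: fwd
Round 2: pos3(id36) recv 84: fwd; pos5(id27) recv 36: fwd; pos6(id68) recv 30: drop; pos0(id24) recv 68: fwd; pos1(id84) recv 26: drop
Round 3: pos4(id30) recv 84: fwd; pos6(id68) recv 36: drop; pos1(id84) recv 68: drop
Round 4: pos5(id27) recv 84: fwd
Round 5: pos6(id68) recv 84: fwd
Round 6: pos7(id26) recv 84: fwd
Round 7: pos0(id24) recv 84: fwd
Round 8: pos1(id84) recv 84: ELECTED
Message ID 68 originates at pos 6; dropped at pos 1 in round 3

Answer: 3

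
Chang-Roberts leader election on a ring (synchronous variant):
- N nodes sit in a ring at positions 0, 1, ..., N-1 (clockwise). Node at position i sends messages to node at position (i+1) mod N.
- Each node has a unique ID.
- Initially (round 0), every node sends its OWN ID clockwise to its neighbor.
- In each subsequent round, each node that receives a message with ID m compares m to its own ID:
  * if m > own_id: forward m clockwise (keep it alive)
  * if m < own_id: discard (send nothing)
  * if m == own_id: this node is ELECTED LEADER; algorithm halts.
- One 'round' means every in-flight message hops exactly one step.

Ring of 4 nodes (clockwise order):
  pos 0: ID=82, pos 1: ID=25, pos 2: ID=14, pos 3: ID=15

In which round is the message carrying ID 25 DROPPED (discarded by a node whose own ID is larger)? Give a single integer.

Round 1: pos1(id25) recv 82: fwd; pos2(id14) recv 25: fwd; pos3(id15) recv 14: drop; pos0(id82) recv 15: drop
Round 2: pos2(id14) recv 82: fwd; pos3(id15) recv 25: fwd
Round 3: pos3(id15) recv 82: fwd; pos0(id82) recv 25: drop
Round 4: pos0(id82) recv 82: ELECTED
Message ID 25 originates at pos 1; dropped at pos 0 in round 3

Answer: 3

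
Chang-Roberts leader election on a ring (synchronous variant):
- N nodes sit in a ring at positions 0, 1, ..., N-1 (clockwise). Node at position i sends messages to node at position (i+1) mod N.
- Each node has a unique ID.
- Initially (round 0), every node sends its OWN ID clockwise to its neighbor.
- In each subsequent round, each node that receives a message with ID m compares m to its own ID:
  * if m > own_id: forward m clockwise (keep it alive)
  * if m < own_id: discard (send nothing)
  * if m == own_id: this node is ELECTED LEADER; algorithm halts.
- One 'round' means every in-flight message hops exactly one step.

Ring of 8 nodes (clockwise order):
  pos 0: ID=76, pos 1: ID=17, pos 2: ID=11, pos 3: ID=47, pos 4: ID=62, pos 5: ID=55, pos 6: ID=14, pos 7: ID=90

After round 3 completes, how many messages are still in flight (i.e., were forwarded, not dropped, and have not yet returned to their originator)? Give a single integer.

Answer: 2

Derivation:
Round 1: pos1(id17) recv 76: fwd; pos2(id11) recv 17: fwd; pos3(id47) recv 11: drop; pos4(id62) recv 47: drop; pos5(id55) recv 62: fwd; pos6(id14) recv 55: fwd; pos7(id90) recv 14: drop; pos0(id76) recv 90: fwd
Round 2: pos2(id11) recv 76: fwd; pos3(id47) recv 17: drop; pos6(id14) recv 62: fwd; pos7(id90) recv 55: drop; pos1(id17) recv 90: fwd
Round 3: pos3(id47) recv 76: fwd; pos7(id90) recv 62: drop; pos2(id11) recv 90: fwd
After round 3: 2 messages still in flight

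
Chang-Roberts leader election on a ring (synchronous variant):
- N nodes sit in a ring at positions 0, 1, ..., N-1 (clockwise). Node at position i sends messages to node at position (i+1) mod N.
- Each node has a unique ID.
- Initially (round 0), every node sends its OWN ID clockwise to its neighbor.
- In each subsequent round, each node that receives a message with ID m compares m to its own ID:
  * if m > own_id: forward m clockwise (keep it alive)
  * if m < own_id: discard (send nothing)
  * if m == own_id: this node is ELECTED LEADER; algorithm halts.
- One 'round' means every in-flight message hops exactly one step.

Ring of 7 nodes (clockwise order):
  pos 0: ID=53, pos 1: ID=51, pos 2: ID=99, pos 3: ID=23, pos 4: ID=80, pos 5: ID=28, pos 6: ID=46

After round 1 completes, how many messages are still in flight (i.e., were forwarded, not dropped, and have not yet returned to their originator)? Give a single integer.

Round 1: pos1(id51) recv 53: fwd; pos2(id99) recv 51: drop; pos3(id23) recv 99: fwd; pos4(id80) recv 23: drop; pos5(id28) recv 80: fwd; pos6(id46) recv 28: drop; pos0(id53) recv 46: drop
After round 1: 3 messages still in flight

Answer: 3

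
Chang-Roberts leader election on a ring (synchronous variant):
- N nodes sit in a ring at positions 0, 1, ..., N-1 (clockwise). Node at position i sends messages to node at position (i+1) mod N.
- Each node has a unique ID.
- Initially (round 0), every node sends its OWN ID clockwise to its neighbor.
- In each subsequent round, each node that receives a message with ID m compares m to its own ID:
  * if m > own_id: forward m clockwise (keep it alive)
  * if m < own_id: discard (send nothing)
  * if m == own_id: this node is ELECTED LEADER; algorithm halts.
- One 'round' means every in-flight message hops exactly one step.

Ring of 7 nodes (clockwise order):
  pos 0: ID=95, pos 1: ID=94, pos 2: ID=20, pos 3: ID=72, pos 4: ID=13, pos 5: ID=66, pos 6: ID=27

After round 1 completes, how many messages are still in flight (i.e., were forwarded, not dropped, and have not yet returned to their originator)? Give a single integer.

Answer: 4

Derivation:
Round 1: pos1(id94) recv 95: fwd; pos2(id20) recv 94: fwd; pos3(id72) recv 20: drop; pos4(id13) recv 72: fwd; pos5(id66) recv 13: drop; pos6(id27) recv 66: fwd; pos0(id95) recv 27: drop
After round 1: 4 messages still in flight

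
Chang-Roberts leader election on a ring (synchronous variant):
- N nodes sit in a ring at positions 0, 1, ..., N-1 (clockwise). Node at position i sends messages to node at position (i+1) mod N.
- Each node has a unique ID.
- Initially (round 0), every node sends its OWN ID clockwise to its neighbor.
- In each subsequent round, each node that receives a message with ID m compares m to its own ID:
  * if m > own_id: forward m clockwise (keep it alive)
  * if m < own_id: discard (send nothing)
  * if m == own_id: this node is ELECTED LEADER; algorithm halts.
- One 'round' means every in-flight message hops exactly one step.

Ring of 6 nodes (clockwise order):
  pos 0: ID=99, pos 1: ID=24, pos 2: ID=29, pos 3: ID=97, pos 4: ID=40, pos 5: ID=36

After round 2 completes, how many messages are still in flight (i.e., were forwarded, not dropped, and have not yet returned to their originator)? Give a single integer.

Round 1: pos1(id24) recv 99: fwd; pos2(id29) recv 24: drop; pos3(id97) recv 29: drop; pos4(id40) recv 97: fwd; pos5(id36) recv 40: fwd; pos0(id99) recv 36: drop
Round 2: pos2(id29) recv 99: fwd; pos5(id36) recv 97: fwd; pos0(id99) recv 40: drop
After round 2: 2 messages still in flight

Answer: 2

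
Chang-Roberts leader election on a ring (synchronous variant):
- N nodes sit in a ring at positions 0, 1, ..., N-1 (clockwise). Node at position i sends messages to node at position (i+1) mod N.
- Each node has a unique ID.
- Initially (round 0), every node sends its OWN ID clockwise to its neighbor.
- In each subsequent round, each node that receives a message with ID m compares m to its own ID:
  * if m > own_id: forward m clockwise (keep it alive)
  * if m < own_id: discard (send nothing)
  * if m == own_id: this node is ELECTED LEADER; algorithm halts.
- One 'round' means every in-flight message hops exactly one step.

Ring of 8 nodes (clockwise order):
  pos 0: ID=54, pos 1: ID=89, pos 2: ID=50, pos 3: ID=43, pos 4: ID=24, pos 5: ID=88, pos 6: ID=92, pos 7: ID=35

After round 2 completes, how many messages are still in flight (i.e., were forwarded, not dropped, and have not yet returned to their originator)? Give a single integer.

Answer: 3

Derivation:
Round 1: pos1(id89) recv 54: drop; pos2(id50) recv 89: fwd; pos3(id43) recv 50: fwd; pos4(id24) recv 43: fwd; pos5(id88) recv 24: drop; pos6(id92) recv 88: drop; pos7(id35) recv 92: fwd; pos0(id54) recv 35: drop
Round 2: pos3(id43) recv 89: fwd; pos4(id24) recv 50: fwd; pos5(id88) recv 43: drop; pos0(id54) recv 92: fwd
After round 2: 3 messages still in flight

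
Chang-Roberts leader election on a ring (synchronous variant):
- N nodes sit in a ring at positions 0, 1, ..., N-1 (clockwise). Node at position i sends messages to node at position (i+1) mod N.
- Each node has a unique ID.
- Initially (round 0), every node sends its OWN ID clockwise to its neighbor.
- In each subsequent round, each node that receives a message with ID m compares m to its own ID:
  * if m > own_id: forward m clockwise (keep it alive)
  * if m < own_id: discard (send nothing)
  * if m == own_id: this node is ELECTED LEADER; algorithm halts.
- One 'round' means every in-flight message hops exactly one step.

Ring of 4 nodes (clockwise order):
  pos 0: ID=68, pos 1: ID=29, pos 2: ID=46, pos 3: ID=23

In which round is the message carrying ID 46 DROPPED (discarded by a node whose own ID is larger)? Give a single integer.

Round 1: pos1(id29) recv 68: fwd; pos2(id46) recv 29: drop; pos3(id23) recv 46: fwd; pos0(id68) recv 23: drop
Round 2: pos2(id46) recv 68: fwd; pos0(id68) recv 46: drop
Round 3: pos3(id23) recv 68: fwd
Round 4: pos0(id68) recv 68: ELECTED
Message ID 46 originates at pos 2; dropped at pos 0 in round 2

Answer: 2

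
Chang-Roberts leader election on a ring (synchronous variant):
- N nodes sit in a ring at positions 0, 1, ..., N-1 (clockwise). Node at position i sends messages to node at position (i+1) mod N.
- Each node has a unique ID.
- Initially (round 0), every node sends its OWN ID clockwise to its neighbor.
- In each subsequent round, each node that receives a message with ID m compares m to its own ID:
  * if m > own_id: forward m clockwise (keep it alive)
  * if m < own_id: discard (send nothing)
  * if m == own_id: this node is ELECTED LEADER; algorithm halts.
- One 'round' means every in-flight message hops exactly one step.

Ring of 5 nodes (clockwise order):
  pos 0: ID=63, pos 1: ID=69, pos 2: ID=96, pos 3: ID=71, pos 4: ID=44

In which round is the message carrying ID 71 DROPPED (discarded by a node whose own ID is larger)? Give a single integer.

Answer: 4

Derivation:
Round 1: pos1(id69) recv 63: drop; pos2(id96) recv 69: drop; pos3(id71) recv 96: fwd; pos4(id44) recv 71: fwd; pos0(id63) recv 44: drop
Round 2: pos4(id44) recv 96: fwd; pos0(id63) recv 71: fwd
Round 3: pos0(id63) recv 96: fwd; pos1(id69) recv 71: fwd
Round 4: pos1(id69) recv 96: fwd; pos2(id96) recv 71: drop
Round 5: pos2(id96) recv 96: ELECTED
Message ID 71 originates at pos 3; dropped at pos 2 in round 4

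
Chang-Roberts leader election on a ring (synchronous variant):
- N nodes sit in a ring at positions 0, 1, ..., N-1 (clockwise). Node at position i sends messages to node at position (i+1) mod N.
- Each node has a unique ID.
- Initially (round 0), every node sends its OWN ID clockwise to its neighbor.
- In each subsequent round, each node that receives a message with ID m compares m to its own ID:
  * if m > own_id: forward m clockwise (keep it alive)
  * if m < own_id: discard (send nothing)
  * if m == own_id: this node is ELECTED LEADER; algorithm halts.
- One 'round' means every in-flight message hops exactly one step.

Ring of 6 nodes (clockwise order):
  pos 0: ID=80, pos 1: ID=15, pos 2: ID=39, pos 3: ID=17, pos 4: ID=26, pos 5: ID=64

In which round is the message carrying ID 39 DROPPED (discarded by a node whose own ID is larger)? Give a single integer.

Answer: 3

Derivation:
Round 1: pos1(id15) recv 80: fwd; pos2(id39) recv 15: drop; pos3(id17) recv 39: fwd; pos4(id26) recv 17: drop; pos5(id64) recv 26: drop; pos0(id80) recv 64: drop
Round 2: pos2(id39) recv 80: fwd; pos4(id26) recv 39: fwd
Round 3: pos3(id17) recv 80: fwd; pos5(id64) recv 39: drop
Round 4: pos4(id26) recv 80: fwd
Round 5: pos5(id64) recv 80: fwd
Round 6: pos0(id80) recv 80: ELECTED
Message ID 39 originates at pos 2; dropped at pos 5 in round 3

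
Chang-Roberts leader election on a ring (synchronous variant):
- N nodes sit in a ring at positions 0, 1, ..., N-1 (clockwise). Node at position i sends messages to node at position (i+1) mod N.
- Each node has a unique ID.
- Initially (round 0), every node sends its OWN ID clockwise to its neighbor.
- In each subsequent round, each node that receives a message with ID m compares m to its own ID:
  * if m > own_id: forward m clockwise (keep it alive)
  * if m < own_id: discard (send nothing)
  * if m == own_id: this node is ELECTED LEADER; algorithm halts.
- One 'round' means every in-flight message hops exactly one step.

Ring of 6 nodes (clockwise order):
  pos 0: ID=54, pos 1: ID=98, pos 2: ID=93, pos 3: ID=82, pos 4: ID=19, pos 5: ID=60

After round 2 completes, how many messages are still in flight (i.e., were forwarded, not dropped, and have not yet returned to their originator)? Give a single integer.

Round 1: pos1(id98) recv 54: drop; pos2(id93) recv 98: fwd; pos3(id82) recv 93: fwd; pos4(id19) recv 82: fwd; pos5(id60) recv 19: drop; pos0(id54) recv 60: fwd
Round 2: pos3(id82) recv 98: fwd; pos4(id19) recv 93: fwd; pos5(id60) recv 82: fwd; pos1(id98) recv 60: drop
After round 2: 3 messages still in flight

Answer: 3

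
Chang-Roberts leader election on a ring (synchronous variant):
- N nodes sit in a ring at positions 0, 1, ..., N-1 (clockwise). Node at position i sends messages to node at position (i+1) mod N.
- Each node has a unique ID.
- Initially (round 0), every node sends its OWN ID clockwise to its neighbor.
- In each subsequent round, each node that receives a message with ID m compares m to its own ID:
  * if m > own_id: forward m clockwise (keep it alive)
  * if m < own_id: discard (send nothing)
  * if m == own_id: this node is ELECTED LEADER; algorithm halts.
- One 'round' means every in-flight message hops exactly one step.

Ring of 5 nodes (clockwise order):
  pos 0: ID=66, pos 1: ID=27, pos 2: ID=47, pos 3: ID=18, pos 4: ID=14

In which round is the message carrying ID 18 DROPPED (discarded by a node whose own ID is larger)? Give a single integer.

Answer: 2

Derivation:
Round 1: pos1(id27) recv 66: fwd; pos2(id47) recv 27: drop; pos3(id18) recv 47: fwd; pos4(id14) recv 18: fwd; pos0(id66) recv 14: drop
Round 2: pos2(id47) recv 66: fwd; pos4(id14) recv 47: fwd; pos0(id66) recv 18: drop
Round 3: pos3(id18) recv 66: fwd; pos0(id66) recv 47: drop
Round 4: pos4(id14) recv 66: fwd
Round 5: pos0(id66) recv 66: ELECTED
Message ID 18 originates at pos 3; dropped at pos 0 in round 2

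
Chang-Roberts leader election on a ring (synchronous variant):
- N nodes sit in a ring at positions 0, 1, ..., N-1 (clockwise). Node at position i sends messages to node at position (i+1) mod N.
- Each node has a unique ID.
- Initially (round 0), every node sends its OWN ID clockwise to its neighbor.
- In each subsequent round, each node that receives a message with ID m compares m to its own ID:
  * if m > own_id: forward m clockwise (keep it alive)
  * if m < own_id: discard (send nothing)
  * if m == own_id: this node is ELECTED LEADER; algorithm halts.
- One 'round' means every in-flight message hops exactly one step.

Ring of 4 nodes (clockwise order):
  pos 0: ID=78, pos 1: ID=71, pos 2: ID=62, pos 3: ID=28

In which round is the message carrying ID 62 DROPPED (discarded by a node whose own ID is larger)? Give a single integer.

Round 1: pos1(id71) recv 78: fwd; pos2(id62) recv 71: fwd; pos3(id28) recv 62: fwd; pos0(id78) recv 28: drop
Round 2: pos2(id62) recv 78: fwd; pos3(id28) recv 71: fwd; pos0(id78) recv 62: drop
Round 3: pos3(id28) recv 78: fwd; pos0(id78) recv 71: drop
Round 4: pos0(id78) recv 78: ELECTED
Message ID 62 originates at pos 2; dropped at pos 0 in round 2

Answer: 2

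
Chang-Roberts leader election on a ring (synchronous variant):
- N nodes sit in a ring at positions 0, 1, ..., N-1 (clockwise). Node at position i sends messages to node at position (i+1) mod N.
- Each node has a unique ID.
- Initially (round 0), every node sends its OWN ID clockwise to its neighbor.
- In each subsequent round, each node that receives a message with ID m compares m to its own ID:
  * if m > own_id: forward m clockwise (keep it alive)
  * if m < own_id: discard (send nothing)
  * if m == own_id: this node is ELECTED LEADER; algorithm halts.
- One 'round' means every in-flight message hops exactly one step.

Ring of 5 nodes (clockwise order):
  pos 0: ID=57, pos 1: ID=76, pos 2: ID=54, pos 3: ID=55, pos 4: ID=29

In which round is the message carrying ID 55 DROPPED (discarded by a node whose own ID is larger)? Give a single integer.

Answer: 2

Derivation:
Round 1: pos1(id76) recv 57: drop; pos2(id54) recv 76: fwd; pos3(id55) recv 54: drop; pos4(id29) recv 55: fwd; pos0(id57) recv 29: drop
Round 2: pos3(id55) recv 76: fwd; pos0(id57) recv 55: drop
Round 3: pos4(id29) recv 76: fwd
Round 4: pos0(id57) recv 76: fwd
Round 5: pos1(id76) recv 76: ELECTED
Message ID 55 originates at pos 3; dropped at pos 0 in round 2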